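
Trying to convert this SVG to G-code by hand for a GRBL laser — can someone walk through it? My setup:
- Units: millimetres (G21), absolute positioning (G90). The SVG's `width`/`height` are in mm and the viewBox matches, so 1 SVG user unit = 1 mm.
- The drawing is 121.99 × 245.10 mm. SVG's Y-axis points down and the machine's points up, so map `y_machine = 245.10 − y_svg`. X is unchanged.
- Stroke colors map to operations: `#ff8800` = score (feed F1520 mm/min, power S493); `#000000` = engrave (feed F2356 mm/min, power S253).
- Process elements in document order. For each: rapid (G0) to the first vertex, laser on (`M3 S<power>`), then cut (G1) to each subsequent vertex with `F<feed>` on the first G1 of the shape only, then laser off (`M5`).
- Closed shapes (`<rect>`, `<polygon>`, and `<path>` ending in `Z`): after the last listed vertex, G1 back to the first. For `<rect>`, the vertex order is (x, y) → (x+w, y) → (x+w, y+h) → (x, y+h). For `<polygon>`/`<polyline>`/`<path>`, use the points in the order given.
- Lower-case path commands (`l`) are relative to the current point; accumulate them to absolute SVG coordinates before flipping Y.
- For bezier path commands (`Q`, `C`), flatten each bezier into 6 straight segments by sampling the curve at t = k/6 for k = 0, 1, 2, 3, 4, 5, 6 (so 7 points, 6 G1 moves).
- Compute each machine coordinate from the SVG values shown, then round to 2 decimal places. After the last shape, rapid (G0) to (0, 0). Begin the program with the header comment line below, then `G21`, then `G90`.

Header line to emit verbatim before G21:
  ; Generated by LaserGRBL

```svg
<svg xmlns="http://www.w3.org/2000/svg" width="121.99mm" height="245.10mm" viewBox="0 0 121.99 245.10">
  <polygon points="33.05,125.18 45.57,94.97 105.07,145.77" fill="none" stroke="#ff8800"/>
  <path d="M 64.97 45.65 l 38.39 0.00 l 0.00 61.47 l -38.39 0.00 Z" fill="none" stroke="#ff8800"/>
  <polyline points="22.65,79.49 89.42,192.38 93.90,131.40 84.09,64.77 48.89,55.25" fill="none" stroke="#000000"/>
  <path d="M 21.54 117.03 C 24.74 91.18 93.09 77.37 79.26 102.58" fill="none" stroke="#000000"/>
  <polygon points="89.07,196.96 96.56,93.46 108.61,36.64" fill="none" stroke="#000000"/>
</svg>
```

; Generated by LaserGRBL
G21
G90
G0 X33.05 Y119.92
M3 S493
G1 X45.57 Y150.13 F1520
G1 X105.07 Y99.33
G1 X33.05 Y119.92
M5
G0 X64.97 Y199.45
M3 S493
G1 X103.36 Y199.45 F1520
G1 X103.36 Y137.98
G1 X64.97 Y137.98
G1 X64.97 Y199.45
M5
G0 X22.65 Y165.61
M3 S253
G1 X89.42 Y52.72 F2356
G1 X93.90 Y113.70
G1 X84.09 Y180.33
G1 X48.89 Y189.85
M5
G0 X21.54 Y128.07
M3 S253
G1 X27.89 Y139.87 F2356
G1 X41.00 Y148.91
G1 X56.79 Y154.44
G1 X71.15 Y155.72
G1 X80.01 Y152.00
G1 X79.26 Y142.52
M5
G0 X89.07 Y48.14
M3 S253
G1 X96.56 Y151.64 F2356
G1 X108.61 Y208.46
G1 X89.07 Y48.14
M5
G0 X0.00 Y0.00

viewBox `0 0 121.99 245.10` with mm width/height → 1 unit = 1 mm. Flip: y_m = 245.10 − y_svg.

**Shape 1** — `<polygon>` closed polygon, stroke `#ff8800` → score (S493, F1520). Machine vertices: (33.05,119.92) → (45.57,150.13) → (105.07,99.33) → (33.05,119.92). Closed: final G1 returns to the first vertex.

**Shape 2** — `<path>` rectangle, stroke `#ff8800` → score (S493, F1520). Machine vertices: (64.97,199.45) → (103.36,199.45) → (103.36,137.98) → (64.97,137.98) → (64.97,199.45). Closed: final G1 returns to the first vertex.

**Shape 3** — `<polyline>` open polyline, stroke `#000000` → engrave (S253, F2356). Machine vertices: (22.65,165.61) → (89.42,52.72) → (93.90,113.70) → (84.09,180.33) → (48.89,189.85). Open path.

**Shape 4** — `<path>` cubic bezier, stroke `#000000` → engrave (S253, F2356). Control points (SVG): P0=(21.54,117.03), P1=(24.74,91.18), P2=(93.09,77.37), P3=(79.26,102.58); sampled at t=k/6. Machine vertices: (21.54,128.07) → (27.89,139.87) → (41.00,148.91) → (56.79,154.44) → (71.15,155.72) → (80.01,152.00) → (79.26,142.52). Open path.

**Shape 5** — `<polygon>` closed polygon, stroke `#000000` → engrave (S253, F2356). Machine vertices: (89.07,48.14) → (96.56,151.64) → (108.61,208.46) → (89.07,48.14). Closed: final G1 returns to the first vertex.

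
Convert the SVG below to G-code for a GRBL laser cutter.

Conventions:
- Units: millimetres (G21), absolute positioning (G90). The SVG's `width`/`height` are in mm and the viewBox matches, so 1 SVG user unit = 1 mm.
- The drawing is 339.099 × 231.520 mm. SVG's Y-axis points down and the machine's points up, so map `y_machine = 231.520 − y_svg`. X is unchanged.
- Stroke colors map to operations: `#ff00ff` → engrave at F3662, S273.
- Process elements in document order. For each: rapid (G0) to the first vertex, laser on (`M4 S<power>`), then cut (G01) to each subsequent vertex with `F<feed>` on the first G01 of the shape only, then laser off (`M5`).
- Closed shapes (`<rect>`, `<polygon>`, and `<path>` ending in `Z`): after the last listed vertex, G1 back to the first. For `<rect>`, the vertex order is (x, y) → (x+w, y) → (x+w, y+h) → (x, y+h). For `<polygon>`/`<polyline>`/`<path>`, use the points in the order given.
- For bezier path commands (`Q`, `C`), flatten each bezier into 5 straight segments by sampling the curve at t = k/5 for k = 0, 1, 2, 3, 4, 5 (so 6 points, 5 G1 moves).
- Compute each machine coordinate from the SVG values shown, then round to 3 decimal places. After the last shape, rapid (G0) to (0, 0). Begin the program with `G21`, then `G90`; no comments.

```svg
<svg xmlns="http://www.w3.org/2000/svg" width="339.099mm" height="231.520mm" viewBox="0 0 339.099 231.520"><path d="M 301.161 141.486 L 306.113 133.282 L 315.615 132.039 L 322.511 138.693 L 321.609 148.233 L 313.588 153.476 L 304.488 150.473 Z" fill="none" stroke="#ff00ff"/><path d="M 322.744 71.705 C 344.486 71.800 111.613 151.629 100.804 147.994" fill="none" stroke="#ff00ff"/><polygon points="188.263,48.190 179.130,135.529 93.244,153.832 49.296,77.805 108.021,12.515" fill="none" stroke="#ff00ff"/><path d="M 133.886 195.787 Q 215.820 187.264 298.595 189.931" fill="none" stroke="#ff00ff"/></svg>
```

viewBox `0 0 339.099 231.520` with mm width/height → 1 unit = 1 mm. Flip: y_m = 231.520 − y_svg.

**Shape 1** — `<path>` regular polygon, stroke `#ff00ff` → engrave (S273, F3662). Machine vertices: (301.161,90.034) → (306.113,98.238) → (315.615,99.481) → (322.511,92.827) → (321.609,83.287) → (313.588,78.044) → (304.488,81.047) → (301.161,90.034). Closed: final G1 returns to the first vertex.

**Shape 2** — `<path>` cubic bezier, stroke `#ff00ff` → engrave (S273, F3662). Control points (SVG): P0=(322.744,71.705), P1=(344.486,71.800), P2=(111.613,151.629), P3=(100.804,147.994); sampled at t=k/5. Machine vertices: (322.744,159.815) → (309.049,151.496) → (257.127,131.873) → (189.858,108.782) → (130.124,90.055) → (100.804,83.526). Open path.

**Shape 3** — `<polygon>` regular polygon, stroke `#ff00ff` → engrave (S273, F3662). Machine vertices: (188.263,183.330) → (179.130,95.991) → (93.244,77.688) → (49.296,153.715) → (108.021,219.005) → (188.263,183.330). Closed: final G1 returns to the first vertex.

**Shape 4** — `<path>` quadratic bezier, stroke `#ff00ff` → engrave (S273, F3662). Control points (SVG): P0=(133.886,195.787), P1=(215.820,187.264), P2=(298.595,189.931); sampled at t=k/5. Machine vertices: (133.886,35.733) → (166.693,38.695) → (199.568,40.761) → (232.510,41.932) → (265.519,42.208) → (298.595,41.589). Open path.

G21
G90
G0 X301.161 Y90.034
M4 S273
G01 X306.113 Y98.238 F3662
G01 X315.615 Y99.481
G01 X322.511 Y92.827
G01 X321.609 Y83.287
G01 X313.588 Y78.044
G01 X304.488 Y81.047
G01 X301.161 Y90.034
M5
G0 X322.744 Y159.815
M4 S273
G01 X309.049 Y151.496 F3662
G01 X257.127 Y131.873
G01 X189.858 Y108.782
G01 X130.124 Y90.055
G01 X100.804 Y83.526
M5
G0 X188.263 Y183.330
M4 S273
G01 X179.130 Y95.991 F3662
G01 X93.244 Y77.688
G01 X49.296 Y153.715
G01 X108.021 Y219.005
G01 X188.263 Y183.330
M5
G0 X133.886 Y35.733
M4 S273
G01 X166.693 Y38.695 F3662
G01 X199.568 Y40.761
G01 X232.510 Y41.932
G01 X265.519 Y42.208
G01 X298.595 Y41.589
M5
G0 X0.000 Y0.000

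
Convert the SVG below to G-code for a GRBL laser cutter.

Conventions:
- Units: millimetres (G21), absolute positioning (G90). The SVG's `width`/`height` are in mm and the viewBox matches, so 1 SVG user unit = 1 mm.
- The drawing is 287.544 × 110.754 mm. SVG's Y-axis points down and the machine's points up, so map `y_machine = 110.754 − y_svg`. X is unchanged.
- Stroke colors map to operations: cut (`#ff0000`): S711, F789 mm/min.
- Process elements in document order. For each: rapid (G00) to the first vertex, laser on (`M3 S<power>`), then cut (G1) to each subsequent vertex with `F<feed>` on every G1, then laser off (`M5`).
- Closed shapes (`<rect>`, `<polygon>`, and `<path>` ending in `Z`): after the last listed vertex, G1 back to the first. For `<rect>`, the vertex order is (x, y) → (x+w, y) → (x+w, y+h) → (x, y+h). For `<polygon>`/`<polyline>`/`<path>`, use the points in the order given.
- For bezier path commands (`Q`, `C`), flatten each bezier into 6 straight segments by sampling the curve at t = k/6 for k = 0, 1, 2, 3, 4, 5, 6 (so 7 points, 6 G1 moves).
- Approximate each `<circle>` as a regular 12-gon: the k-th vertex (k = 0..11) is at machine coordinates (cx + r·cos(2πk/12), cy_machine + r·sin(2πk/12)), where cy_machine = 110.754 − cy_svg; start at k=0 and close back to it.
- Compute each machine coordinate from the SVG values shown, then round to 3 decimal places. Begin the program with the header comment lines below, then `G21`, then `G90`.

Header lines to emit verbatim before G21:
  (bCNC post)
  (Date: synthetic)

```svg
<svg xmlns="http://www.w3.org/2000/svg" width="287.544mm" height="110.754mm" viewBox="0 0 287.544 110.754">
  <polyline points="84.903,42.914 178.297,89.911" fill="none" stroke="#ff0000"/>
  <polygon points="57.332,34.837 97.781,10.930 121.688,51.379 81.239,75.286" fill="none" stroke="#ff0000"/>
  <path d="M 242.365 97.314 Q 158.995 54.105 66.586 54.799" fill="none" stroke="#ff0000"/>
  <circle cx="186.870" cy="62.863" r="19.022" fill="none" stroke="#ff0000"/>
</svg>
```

viewBox `0 0 287.544 110.754` with mm width/height → 1 unit = 1 mm. Flip: y_m = 110.754 − y_svg.

**Shape 1** — `<polyline>` line segment, stroke `#ff0000` → cut (S711, F789). Machine vertices: (84.903,67.840) → (178.297,20.843). Open path.

**Shape 2** — `<polygon>` regular polygon, stroke `#ff0000` → cut (S711, F789). Machine vertices: (57.332,75.917) → (97.781,99.824) → (121.688,59.375) → (81.239,35.468) → (57.332,75.917). Closed: final G1 returns to the first vertex.

**Shape 3** — `<path>` quadratic bezier, stroke `#ff0000` → cut (S711, F789). Control points (SVG): P0=(242.365,97.314), P1=(158.995,54.105), P2=(66.586,54.799); sampled at t=k/6. Machine vertices: (242.365,13.440) → (214.324,26.623) → (185.781,37.368) → (156.735,45.673) → (127.188,51.540) → (97.138,54.967) → (66.586,55.955). Open path.

**Shape 4** — `<circle>` circle, stroke `#ff0000` → cut (S711, F789). Machine vertices: (205.892,47.891) → (203.344,57.402) → (196.381,64.365) → (186.870,66.913) → (177.359,64.365) → (170.396,57.402) → (167.848,47.891) → (170.396,38.380) → (177.359,31.417) → (186.870,28.869) → (196.381,31.417) → (203.344,38.380) → (205.892,47.891). Closed: final G1 returns to the first vertex.

(bCNC post)
(Date: synthetic)
G21
G90
G00 X84.903 Y67.840
M3 S711
G1 X178.297 Y20.843 F789
M5
G00 X57.332 Y75.917
M3 S711
G1 X97.781 Y99.824 F789
G1 X121.688 Y59.375 F789
G1 X81.239 Y35.468 F789
G1 X57.332 Y75.917 F789
M5
G00 X242.365 Y13.440
M3 S711
G1 X214.324 Y26.623 F789
G1 X185.781 Y37.368 F789
G1 X156.735 Y45.673 F789
G1 X127.188 Y51.540 F789
G1 X97.138 Y54.967 F789
G1 X66.586 Y55.955 F789
M5
G00 X205.892 Y47.891
M3 S711
G1 X203.344 Y57.402 F789
G1 X196.381 Y64.365 F789
G1 X186.870 Y66.913 F789
G1 X177.359 Y64.365 F789
G1 X170.396 Y57.402 F789
G1 X167.848 Y47.891 F789
G1 X170.396 Y38.380 F789
G1 X177.359 Y31.417 F789
G1 X186.870 Y28.869 F789
G1 X196.381 Y31.417 F789
G1 X203.344 Y38.380 F789
G1 X205.892 Y47.891 F789
M5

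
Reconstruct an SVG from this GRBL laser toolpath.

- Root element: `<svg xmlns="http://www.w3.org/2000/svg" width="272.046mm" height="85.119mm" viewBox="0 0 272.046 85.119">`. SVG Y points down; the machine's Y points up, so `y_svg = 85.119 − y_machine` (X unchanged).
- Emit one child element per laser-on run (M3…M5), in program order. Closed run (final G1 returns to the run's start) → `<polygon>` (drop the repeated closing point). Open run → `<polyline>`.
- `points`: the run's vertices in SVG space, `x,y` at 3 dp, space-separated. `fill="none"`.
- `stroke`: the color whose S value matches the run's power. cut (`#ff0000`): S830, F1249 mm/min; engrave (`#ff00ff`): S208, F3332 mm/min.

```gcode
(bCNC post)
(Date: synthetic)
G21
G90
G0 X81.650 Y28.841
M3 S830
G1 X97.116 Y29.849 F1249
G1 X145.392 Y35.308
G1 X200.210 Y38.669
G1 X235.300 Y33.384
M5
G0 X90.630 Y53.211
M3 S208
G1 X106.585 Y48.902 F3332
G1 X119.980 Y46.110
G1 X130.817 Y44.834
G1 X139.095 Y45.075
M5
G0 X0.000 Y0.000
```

Machine Y-up, SVG Y-down with viewBox height 85.119, so y_svg = 85.119 − y_machine; X carries over.

Run 1: S830 ⇒ cut layer `#ff0000`. The run is open, so emit a `<polyline>` with points (Y-flipped): 81.650,56.278 97.116,55.270 145.392,49.811 200.210,46.450 235.300,51.735.

Run 2: S208 ⇒ engrave layer `#ff00ff`. The run is open, so emit a `<polyline>` with points (Y-flipped): 90.630,31.908 106.585,36.217 119.980,39.009 130.817,40.285 139.095,40.044.

<svg xmlns="http://www.w3.org/2000/svg" width="272.046mm" height="85.119mm" viewBox="0 0 272.046 85.119">
  <polyline points="81.650,56.278 97.116,55.270 145.392,49.811 200.210,46.450 235.300,51.735" fill="none" stroke="#ff0000"/>
  <polyline points="90.630,31.908 106.585,36.217 119.980,39.009 130.817,40.285 139.095,40.044" fill="none" stroke="#ff00ff"/>
</svg>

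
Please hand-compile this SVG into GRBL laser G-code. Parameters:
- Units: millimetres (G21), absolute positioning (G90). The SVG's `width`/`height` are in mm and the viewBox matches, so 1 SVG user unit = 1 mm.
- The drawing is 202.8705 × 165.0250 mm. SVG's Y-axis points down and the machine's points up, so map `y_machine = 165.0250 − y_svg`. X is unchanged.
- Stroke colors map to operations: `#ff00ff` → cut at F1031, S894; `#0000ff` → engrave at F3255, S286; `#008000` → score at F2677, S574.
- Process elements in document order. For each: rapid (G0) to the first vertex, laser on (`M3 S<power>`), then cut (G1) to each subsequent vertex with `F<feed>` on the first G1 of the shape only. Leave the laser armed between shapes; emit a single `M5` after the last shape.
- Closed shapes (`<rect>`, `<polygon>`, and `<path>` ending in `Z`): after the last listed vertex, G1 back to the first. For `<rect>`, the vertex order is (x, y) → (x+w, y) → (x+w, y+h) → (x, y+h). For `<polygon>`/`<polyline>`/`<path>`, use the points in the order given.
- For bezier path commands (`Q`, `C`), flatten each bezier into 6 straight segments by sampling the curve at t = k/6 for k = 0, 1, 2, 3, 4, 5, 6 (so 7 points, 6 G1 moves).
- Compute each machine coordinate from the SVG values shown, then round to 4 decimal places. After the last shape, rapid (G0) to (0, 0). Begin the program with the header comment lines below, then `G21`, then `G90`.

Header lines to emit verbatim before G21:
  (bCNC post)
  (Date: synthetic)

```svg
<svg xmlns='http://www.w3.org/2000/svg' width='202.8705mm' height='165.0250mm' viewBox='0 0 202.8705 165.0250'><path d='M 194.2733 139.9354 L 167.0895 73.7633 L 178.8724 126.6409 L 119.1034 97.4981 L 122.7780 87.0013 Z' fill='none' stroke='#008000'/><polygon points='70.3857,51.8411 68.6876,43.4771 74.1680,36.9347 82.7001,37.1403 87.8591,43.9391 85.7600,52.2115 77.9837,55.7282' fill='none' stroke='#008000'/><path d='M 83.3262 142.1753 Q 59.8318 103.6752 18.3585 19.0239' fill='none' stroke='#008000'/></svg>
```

Since the viewBox matches the mm dimensions, user units are millimetres directly. The only transform is the Y-flip y_m = 165.0250 − y_svg.

Shape 1 is a closed polygon drawn with `<path>`. Its stroke #008000 means score at S574, F2677. After flipping Y the toolpath is (194.2733,25.0896) → (167.0895,91.2617) → (178.8724,38.3841) → (119.1034,67.5269) → (122.7780,78.0237) → (194.2733,25.0896), returning to the start.

Shape 2 is a regular polygon drawn with `<polygon>`. Its stroke #008000 means score at S574, F2677. After flipping Y the toolpath is (70.3857,113.1839) → (68.6876,121.5479) → (74.1680,128.0903) → (82.7001,127.8847) → (87.8591,121.0859) → (85.7600,112.8135) → (77.9837,109.2968) → (70.3857,113.1839), returning to the start.

Shape 3 is a quadratic bezier drawn with `<path>`. Its stroke #008000 means score at S574, F2677. After flipping Y the toolpath is (83.3262,22.8497) → (74.9953,36.9650) → (65.6656,53.6443) → (55.3371,72.8876) → (44.0097,94.6948) → (31.6835,119.0660) → (18.3585,146.0011).

(bCNC post)
(Date: synthetic)
G21
G90
G0 X194.2733 Y25.0896
M3 S574
G1 X167.0895 Y91.2617 F2677
G1 X178.8724 Y38.3841
G1 X119.1034 Y67.5269
G1 X122.7780 Y78.0237
G1 X194.2733 Y25.0896
G0 X70.3857 Y113.1839
M3 S574
G1 X68.6876 Y121.5479 F2677
G1 X74.1680 Y128.0903
G1 X82.7001 Y127.8847
G1 X87.8591 Y121.0859
G1 X85.7600 Y112.8135
G1 X77.9837 Y109.2968
G1 X70.3857 Y113.1839
G0 X83.3262 Y22.8497
M3 S574
G1 X74.9953 Y36.9650 F2677
G1 X65.6656 Y53.6443
G1 X55.3371 Y72.8876
G1 X44.0097 Y94.6948
G1 X31.6835 Y119.0660
G1 X18.3585 Y146.0011
M5
G0 X0.0000 Y0.0000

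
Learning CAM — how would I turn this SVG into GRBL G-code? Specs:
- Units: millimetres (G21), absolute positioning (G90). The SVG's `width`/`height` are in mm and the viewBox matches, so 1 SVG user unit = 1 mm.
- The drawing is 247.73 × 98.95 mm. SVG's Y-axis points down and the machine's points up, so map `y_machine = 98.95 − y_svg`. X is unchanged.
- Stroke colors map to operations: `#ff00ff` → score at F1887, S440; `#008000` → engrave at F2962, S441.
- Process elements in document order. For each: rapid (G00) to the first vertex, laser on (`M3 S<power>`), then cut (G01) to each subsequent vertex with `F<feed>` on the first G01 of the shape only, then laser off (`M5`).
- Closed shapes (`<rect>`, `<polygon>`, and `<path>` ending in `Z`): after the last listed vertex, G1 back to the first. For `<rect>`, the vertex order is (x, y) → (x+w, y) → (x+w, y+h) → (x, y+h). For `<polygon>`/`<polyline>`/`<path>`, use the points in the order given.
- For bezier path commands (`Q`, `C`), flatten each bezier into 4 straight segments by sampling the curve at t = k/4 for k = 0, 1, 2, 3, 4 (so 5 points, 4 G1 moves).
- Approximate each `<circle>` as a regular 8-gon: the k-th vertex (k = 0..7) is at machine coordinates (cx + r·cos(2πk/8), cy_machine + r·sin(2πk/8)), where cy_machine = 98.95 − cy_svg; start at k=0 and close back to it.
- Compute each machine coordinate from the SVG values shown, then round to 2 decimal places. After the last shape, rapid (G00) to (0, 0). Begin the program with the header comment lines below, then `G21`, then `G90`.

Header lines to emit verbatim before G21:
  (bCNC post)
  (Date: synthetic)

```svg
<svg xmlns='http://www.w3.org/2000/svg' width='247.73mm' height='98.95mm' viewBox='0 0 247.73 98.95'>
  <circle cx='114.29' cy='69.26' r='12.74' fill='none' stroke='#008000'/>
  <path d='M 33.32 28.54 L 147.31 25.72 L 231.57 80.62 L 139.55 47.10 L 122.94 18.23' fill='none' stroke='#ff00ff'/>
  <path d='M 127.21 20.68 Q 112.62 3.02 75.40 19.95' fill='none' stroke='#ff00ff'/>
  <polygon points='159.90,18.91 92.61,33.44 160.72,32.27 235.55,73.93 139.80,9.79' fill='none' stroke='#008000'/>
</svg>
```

viewBox `0 0 247.73 98.95` with mm width/height → 1 unit = 1 mm. Flip: y_m = 98.95 − y_svg.

**Shape 1** — `<circle>` circle, stroke `#008000` → engrave (S441, F2962). Machine vertices: (127.03,29.69) → (123.30,38.70) → (114.29,42.43) → (105.28,38.70) → (101.55,29.69) → (105.28,20.68) → (114.29,16.95) → (123.30,20.68) → (127.03,29.69). Closed: final G1 returns to the first vertex.

**Shape 2** — `<path>` open polyline, stroke `#ff00ff` → score (S440, F1887). Machine vertices: (33.32,70.41) → (147.31,73.23) → (231.57,18.33) → (139.55,51.85) → (122.94,80.72). Open path.

**Shape 3** — `<path>` quadratic bezier, stroke `#ff00ff` → score (S440, F1887). Control points (SVG): P0=(127.21,20.68), P1=(112.62,3.02), P2=(75.40,19.95); sampled at t=k/4. Machine vertices: (127.21,78.27) → (118.50,84.94) → (106.96,87.28) → (92.60,85.30) → (75.40,79.00). Open path.

**Shape 4** — `<polygon>` closed polygon, stroke `#008000` → engrave (S441, F2962). Machine vertices: (159.90,80.04) → (92.61,65.51) → (160.72,66.68) → (235.55,25.02) → (139.80,89.16) → (159.90,80.04). Closed: final G1 returns to the first vertex.

(bCNC post)
(Date: synthetic)
G21
G90
G00 X127.03 Y29.69
M3 S441
G01 X123.30 Y38.70 F2962
G01 X114.29 Y42.43
G01 X105.28 Y38.70
G01 X101.55 Y29.69
G01 X105.28 Y20.68
G01 X114.29 Y16.95
G01 X123.30 Y20.68
G01 X127.03 Y29.69
M5
G00 X33.32 Y70.41
M3 S440
G01 X147.31 Y73.23 F1887
G01 X231.57 Y18.33
G01 X139.55 Y51.85
G01 X122.94 Y80.72
M5
G00 X127.21 Y78.27
M3 S440
G01 X118.50 Y84.94 F1887
G01 X106.96 Y87.28
G01 X92.60 Y85.30
G01 X75.40 Y79.00
M5
G00 X159.90 Y80.04
M3 S441
G01 X92.61 Y65.51 F2962
G01 X160.72 Y66.68
G01 X235.55 Y25.02
G01 X139.80 Y89.16
G01 X159.90 Y80.04
M5
G00 X0.00 Y0.00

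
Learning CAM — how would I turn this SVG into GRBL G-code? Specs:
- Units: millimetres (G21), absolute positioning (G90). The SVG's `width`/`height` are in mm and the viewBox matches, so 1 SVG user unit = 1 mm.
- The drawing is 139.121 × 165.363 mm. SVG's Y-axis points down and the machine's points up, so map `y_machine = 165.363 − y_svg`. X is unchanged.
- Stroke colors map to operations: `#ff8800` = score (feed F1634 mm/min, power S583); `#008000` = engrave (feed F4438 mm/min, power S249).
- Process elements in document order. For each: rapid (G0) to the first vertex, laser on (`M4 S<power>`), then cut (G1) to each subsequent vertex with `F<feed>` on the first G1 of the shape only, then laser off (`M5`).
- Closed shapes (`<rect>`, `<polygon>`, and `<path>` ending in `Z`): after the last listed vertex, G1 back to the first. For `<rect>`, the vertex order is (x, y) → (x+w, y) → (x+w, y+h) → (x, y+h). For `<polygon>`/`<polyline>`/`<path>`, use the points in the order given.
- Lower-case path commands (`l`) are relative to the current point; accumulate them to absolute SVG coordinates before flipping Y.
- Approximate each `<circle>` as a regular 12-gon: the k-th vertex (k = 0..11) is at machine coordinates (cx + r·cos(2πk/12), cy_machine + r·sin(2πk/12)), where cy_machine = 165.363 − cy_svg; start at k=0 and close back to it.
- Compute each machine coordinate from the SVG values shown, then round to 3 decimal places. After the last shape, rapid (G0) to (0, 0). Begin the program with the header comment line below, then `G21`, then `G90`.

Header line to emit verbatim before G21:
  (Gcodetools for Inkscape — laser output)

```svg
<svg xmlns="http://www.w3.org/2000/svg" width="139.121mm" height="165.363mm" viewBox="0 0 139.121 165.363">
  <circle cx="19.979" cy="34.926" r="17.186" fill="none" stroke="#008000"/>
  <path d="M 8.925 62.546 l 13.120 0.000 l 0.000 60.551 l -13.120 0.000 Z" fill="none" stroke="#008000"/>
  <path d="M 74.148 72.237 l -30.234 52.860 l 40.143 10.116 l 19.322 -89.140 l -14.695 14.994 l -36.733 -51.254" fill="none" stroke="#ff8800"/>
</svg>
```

(Gcodetools for Inkscape — laser output)
G21
G90
G0 X37.165 Y130.437
M4 S249
G1 X34.863 Y139.030 F4438
G1 X28.572 Y145.321
G1 X19.979 Y147.623
G1 X11.386 Y145.321
G1 X5.095 Y139.030
G1 X2.793 Y130.437
G1 X5.095 Y121.844
G1 X11.386 Y115.553
G1 X19.979 Y113.251
G1 X28.572 Y115.553
G1 X34.863 Y121.844
G1 X37.165 Y130.437
M5
G0 X8.925 Y102.817
M4 S249
G1 X22.045 Y102.817 F4438
G1 X22.045 Y42.266
G1 X8.925 Y42.266
G1 X8.925 Y102.817
M5
G0 X74.148 Y93.126
M4 S583
G1 X43.914 Y40.266 F1634
G1 X84.057 Y30.150
G1 X103.379 Y119.290
G1 X88.684 Y104.296
G1 X51.951 Y155.550
M5
G0 X0.000 Y0.000

1 u = 1 mm; y_m = 165.363 − y.

[1] `<circle>` circle, #008000→engrave S249 F4438: (37.165,130.437) → (34.863,139.030) → (28.572,145.321) → (19.979,147.623) → (11.386,145.321) → (5.095,139.030) → (2.793,130.437) → (5.095,121.844) → (11.386,115.553) → (19.979,113.251) → (28.572,115.553) → (34.863,121.844) → (37.165,130.437) (closed)

[2] `<path>` rectangle, #008000→engrave S249 F4438: (8.925,102.817) → (22.045,102.817) → (22.045,42.266) → (8.925,42.266) → (8.925,102.817) (closed)

[3] `<path>` open polyline, #ff8800→score S583 F1634: (74.148,93.126) → (43.914,40.266) → (84.057,30.150) → (103.379,119.290) → (88.684,104.296) → (51.951,155.550)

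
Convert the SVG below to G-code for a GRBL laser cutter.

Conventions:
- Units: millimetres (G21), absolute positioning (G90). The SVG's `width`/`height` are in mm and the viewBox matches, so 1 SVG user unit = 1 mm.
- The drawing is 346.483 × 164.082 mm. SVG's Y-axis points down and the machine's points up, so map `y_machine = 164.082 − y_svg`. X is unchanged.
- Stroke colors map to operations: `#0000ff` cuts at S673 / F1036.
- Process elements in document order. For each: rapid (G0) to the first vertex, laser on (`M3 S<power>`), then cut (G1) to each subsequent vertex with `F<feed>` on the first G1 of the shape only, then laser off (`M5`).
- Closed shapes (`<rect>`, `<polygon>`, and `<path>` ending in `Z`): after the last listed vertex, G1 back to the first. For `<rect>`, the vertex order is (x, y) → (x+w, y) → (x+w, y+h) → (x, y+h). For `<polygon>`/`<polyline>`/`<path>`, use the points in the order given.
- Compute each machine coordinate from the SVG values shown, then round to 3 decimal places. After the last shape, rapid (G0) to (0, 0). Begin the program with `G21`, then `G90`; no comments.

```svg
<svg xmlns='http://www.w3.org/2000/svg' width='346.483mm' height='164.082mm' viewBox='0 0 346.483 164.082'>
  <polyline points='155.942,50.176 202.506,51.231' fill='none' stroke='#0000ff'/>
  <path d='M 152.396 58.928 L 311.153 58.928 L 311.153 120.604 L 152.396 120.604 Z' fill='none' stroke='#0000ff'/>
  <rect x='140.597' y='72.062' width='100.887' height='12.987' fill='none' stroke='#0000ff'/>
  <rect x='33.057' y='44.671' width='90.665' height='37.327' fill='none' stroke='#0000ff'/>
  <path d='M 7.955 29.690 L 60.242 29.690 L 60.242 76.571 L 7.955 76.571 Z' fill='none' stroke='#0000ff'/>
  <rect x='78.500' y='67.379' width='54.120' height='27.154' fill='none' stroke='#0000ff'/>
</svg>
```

G21
G90
G0 X155.942 Y113.906
M3 S673
G1 X202.506 Y112.851 F1036
M5
G0 X152.396 Y105.154
M3 S673
G1 X311.153 Y105.154 F1036
G1 X311.153 Y43.478
G1 X152.396 Y43.478
G1 X152.396 Y105.154
M5
G0 X140.597 Y92.020
M3 S673
G1 X241.484 Y92.020 F1036
G1 X241.484 Y79.033
G1 X140.597 Y79.033
G1 X140.597 Y92.020
M5
G0 X33.057 Y119.411
M3 S673
G1 X123.722 Y119.411 F1036
G1 X123.722 Y82.084
G1 X33.057 Y82.084
G1 X33.057 Y119.411
M5
G0 X7.955 Y134.392
M3 S673
G1 X60.242 Y134.392 F1036
G1 X60.242 Y87.511
G1 X7.955 Y87.511
G1 X7.955 Y134.392
M5
G0 X78.500 Y96.703
M3 S673
G1 X132.620 Y96.703 F1036
G1 X132.620 Y69.549
G1 X78.500 Y69.549
G1 X78.500 Y96.703
M5
G0 X0.000 Y0.000

Since the viewBox matches the mm dimensions, user units are millimetres directly. The only transform is the Y-flip y_m = 164.082 − y_svg.

Shape 1 is a line segment drawn with `<polyline>`. Its stroke #0000ff means cut at S673, F1036. After flipping Y the toolpath is (155.942,113.906) → (202.506,112.851).

Shape 2 is a rectangle drawn with `<path>`. Its stroke #0000ff means cut at S673, F1036. After flipping Y the toolpath is (152.396,105.154) → (311.153,105.154) → (311.153,43.478) → (152.396,43.478) → (152.396,105.154), returning to the start.

Shape 3 is a rectangle drawn with `<rect>`. Its stroke #0000ff means cut at S673, F1036. After flipping Y the toolpath is (140.597,92.020) → (241.484,92.020) → (241.484,79.033) → (140.597,79.033) → (140.597,92.020), returning to the start.

Shape 4 is a rectangle drawn with `<rect>`. Its stroke #0000ff means cut at S673, F1036. After flipping Y the toolpath is (33.057,119.411) → (123.722,119.411) → (123.722,82.084) → (33.057,82.084) → (33.057,119.411), returning to the start.

Shape 5 is a rectangle drawn with `<path>`. Its stroke #0000ff means cut at S673, F1036. After flipping Y the toolpath is (7.955,134.392) → (60.242,134.392) → (60.242,87.511) → (7.955,87.511) → (7.955,134.392), returning to the start.

Shape 6 is a rectangle drawn with `<rect>`. Its stroke #0000ff means cut at S673, F1036. After flipping Y the toolpath is (78.500,96.703) → (132.620,96.703) → (132.620,69.549) → (78.500,69.549) → (78.500,96.703), returning to the start.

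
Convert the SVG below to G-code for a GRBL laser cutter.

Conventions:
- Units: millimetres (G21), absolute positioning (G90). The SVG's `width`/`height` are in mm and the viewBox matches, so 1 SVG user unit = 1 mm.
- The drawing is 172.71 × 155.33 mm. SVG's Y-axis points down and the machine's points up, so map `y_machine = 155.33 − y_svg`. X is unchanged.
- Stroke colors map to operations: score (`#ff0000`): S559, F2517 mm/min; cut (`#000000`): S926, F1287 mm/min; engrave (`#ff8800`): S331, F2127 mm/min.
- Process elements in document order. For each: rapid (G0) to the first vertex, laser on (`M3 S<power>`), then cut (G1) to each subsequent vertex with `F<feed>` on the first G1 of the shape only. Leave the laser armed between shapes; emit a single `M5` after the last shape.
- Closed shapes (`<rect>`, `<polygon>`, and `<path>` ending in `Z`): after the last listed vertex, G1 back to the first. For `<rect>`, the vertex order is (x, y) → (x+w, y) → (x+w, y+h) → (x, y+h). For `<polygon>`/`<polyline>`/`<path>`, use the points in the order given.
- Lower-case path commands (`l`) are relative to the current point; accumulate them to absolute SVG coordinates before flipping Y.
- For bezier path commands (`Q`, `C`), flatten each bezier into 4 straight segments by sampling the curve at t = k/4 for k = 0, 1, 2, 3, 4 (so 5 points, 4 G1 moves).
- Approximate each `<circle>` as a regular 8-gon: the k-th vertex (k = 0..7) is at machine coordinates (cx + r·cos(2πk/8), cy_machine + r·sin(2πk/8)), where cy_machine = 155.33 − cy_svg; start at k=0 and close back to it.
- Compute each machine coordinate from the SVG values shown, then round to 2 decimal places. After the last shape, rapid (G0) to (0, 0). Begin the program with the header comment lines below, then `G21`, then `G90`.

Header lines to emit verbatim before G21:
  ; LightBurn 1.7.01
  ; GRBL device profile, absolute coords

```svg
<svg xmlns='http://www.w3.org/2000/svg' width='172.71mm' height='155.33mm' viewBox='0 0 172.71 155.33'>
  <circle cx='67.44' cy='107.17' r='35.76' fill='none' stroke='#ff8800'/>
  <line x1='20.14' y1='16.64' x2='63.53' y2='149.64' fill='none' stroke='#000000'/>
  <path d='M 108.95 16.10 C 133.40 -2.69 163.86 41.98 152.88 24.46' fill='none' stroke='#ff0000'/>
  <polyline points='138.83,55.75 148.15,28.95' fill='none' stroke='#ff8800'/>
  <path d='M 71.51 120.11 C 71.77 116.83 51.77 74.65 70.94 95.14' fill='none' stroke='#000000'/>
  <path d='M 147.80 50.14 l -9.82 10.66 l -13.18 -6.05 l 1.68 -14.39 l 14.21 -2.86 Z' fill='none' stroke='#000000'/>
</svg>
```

Since the viewBox matches the mm dimensions, user units are millimetres directly. The only transform is the Y-flip y_m = 155.33 − y_svg.

Shape 1 is a circle drawn with `<circle>`. Its stroke #ff8800 means engrave at S331, F2127. After flipping Y the toolpath is (103.20,48.16) → (92.73,73.45) → (67.44,83.92) → (42.15,73.45) → (31.68,48.16) → (42.15,22.87) → (67.44,12.40) → (92.73,22.87) → (103.20,48.16), returning to the start.

Shape 2 is a line segment drawn with `<line>`. Its stroke #000000 means cut at S926, F1287. After flipping Y the toolpath is (20.14,138.69) → (63.53,5.69).

Shape 3 is a cubic bezier drawn with `<path>`. Its stroke #ff0000 means score at S559, F2517. After flipping Y the toolpath is (108.95,139.23) → (127.67,143.39) → (144.20,135.53) → (154.09,127.43) → (152.88,130.87).

Shape 4 is a line segment drawn with `<polyline>`. Its stroke #ff8800 means engrave at S331, F2127. After flipping Y the toolpath is (138.83,99.58) → (148.15,126.38).

Shape 5 is a cubic bezier drawn with `<path>`. Its stroke #000000 means cut at S926, F1287. After flipping Y the toolpath is (71.51,35.22) → (68.83,43.39) → (64.13,56.62) → (62.98,65.39) → (70.94,60.19).

Shape 6 is a regular polygon drawn with `<path>`. Its stroke #000000 means cut at S926, F1287. After flipping Y the toolpath is (147.80,105.19) → (137.98,94.53) → (124.80,100.58) → (126.48,114.97) → (140.69,117.83) → (147.80,105.19), returning to the start.

; LightBurn 1.7.01
; GRBL device profile, absolute coords
G21
G90
G0 X103.20 Y48.16
M3 S331
G1 X92.73 Y73.45 F2127
G1 X67.44 Y83.92
G1 X42.15 Y73.45
G1 X31.68 Y48.16
G1 X42.15 Y22.87
G1 X67.44 Y12.40
G1 X92.73 Y22.87
G1 X103.20 Y48.16
G0 X20.14 Y138.69
M3 S926
G1 X63.53 Y5.69 F1287
G0 X108.95 Y139.23
M3 S559
G1 X127.67 Y143.39 F2517
G1 X144.20 Y135.53
G1 X154.09 Y127.43
G1 X152.88 Y130.87
G0 X138.83 Y99.58
M3 S331
G1 X148.15 Y126.38 F2127
G0 X71.51 Y35.22
M3 S926
G1 X68.83 Y43.39 F1287
G1 X64.13 Y56.62
G1 X62.98 Y65.39
G1 X70.94 Y60.19
G0 X147.80 Y105.19
M3 S926
G1 X137.98 Y94.53 F1287
G1 X124.80 Y100.58
G1 X126.48 Y114.97
G1 X140.69 Y117.83
G1 X147.80 Y105.19
M5
G0 X0.00 Y0.00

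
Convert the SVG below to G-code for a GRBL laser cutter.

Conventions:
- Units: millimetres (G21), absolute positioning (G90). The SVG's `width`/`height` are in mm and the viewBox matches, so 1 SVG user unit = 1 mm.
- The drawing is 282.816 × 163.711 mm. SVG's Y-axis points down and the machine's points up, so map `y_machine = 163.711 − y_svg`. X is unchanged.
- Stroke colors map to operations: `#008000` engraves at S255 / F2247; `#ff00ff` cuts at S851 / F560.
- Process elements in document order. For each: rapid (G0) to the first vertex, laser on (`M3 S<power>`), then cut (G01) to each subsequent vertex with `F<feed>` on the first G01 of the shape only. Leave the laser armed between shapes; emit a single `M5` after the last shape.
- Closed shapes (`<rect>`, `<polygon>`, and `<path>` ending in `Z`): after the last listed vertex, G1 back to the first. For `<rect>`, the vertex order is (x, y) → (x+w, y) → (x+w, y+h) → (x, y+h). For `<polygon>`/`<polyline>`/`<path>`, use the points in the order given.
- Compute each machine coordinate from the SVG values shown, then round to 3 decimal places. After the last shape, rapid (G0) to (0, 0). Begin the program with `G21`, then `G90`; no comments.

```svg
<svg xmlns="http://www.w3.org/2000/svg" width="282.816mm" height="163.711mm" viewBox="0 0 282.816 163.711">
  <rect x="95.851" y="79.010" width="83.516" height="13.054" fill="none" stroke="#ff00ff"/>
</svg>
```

G21
G90
G0 X95.851 Y84.701
M3 S851
G01 X179.367 Y84.701 F560
G01 X179.367 Y71.647
G01 X95.851 Y71.647
G01 X95.851 Y84.701
M5
G0 X0.000 Y0.000

1 u = 1 mm; y_m = 163.711 − y.

[1] `<rect>` rectangle, #ff00ff→cut S851 F560: (95.851,84.701) → (179.367,84.701) → (179.367,71.647) → (95.851,71.647) → (95.851,84.701) (closed)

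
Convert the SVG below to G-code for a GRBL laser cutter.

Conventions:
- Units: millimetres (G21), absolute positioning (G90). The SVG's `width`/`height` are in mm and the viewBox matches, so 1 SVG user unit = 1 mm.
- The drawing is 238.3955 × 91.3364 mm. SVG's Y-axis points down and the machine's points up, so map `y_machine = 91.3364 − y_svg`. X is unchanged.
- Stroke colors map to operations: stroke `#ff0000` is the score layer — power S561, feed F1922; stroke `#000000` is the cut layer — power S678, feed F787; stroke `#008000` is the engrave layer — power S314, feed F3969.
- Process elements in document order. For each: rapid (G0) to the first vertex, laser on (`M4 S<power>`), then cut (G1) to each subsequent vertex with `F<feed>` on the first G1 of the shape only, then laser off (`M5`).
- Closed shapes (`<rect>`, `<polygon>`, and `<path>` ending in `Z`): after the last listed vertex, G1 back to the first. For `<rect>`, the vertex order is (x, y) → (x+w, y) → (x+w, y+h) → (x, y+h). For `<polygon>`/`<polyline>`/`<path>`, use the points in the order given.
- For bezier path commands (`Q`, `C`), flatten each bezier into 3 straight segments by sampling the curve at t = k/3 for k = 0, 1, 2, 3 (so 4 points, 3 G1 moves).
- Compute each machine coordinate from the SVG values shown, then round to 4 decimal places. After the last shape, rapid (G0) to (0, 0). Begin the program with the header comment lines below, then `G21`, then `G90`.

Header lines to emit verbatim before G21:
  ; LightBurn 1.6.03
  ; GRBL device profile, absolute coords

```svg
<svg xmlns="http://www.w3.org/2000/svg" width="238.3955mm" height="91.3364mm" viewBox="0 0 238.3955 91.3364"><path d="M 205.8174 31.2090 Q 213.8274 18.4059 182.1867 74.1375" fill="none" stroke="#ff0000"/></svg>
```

viewBox `0 0 238.3955 91.3364` with mm width/height → 1 unit = 1 mm. Flip: y_m = 91.3364 − y_svg.

**Shape 1** — `<path>` quadratic bezier, stroke `#ff0000` → score (S561, F1922). Control points (SVG): P0=(205.8174,31.2090), P1=(213.8274,18.4059), P2=(182.1867,74.1375); sampled at t=k/3. Machine vertices: (205.8174,60.1274) → (206.7518,61.0478) → (198.8749,46.7383) → (182.1867,17.1989). Open path.

; LightBurn 1.6.03
; GRBL device profile, absolute coords
G21
G90
G0 X205.8174 Y60.1274
M4 S561
G1 X206.7518 Y61.0478 F1922
G1 X198.8749 Y46.7383
G1 X182.1867 Y17.1989
M5
G0 X0.0000 Y0.0000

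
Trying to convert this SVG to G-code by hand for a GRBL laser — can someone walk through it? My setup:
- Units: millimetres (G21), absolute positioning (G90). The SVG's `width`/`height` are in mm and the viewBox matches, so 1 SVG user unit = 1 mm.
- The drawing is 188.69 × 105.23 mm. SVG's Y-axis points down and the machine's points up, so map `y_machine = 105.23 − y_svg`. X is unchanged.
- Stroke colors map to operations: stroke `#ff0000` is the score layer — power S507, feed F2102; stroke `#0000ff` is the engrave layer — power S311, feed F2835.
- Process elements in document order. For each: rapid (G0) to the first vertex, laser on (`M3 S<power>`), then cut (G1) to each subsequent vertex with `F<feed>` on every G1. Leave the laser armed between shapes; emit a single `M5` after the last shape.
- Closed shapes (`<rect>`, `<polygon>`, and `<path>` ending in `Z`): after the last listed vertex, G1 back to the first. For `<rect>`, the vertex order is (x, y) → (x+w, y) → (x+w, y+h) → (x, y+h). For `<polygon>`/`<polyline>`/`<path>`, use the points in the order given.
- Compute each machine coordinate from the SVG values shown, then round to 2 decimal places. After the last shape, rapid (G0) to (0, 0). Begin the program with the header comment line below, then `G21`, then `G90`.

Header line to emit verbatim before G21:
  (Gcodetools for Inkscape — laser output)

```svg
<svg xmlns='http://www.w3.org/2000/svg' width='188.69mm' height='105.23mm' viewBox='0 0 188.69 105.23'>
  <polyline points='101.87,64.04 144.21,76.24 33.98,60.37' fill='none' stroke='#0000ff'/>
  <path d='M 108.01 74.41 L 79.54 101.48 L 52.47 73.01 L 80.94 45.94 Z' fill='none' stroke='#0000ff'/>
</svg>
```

Since the viewBox matches the mm dimensions, user units are millimetres directly. The only transform is the Y-flip y_m = 105.23 − y_svg.

Shape 1 is a open polyline drawn with `<polyline>`. Its stroke #0000ff means engrave at S311, F2835. After flipping Y the toolpath is (101.87,41.19) → (144.21,28.99) → (33.98,44.86).

Shape 2 is a regular polygon drawn with `<path>`. Its stroke #0000ff means engrave at S311, F2835. After flipping Y the toolpath is (108.01,30.82) → (79.54,3.75) → (52.47,32.22) → (80.94,59.29) → (108.01,30.82), returning to the start.

(Gcodetools for Inkscape — laser output)
G21
G90
G0 X101.87 Y41.19
M3 S311
G1 X144.21 Y28.99 F2835
G1 X33.98 Y44.86 F2835
G0 X108.01 Y30.82
M3 S311
G1 X79.54 Y3.75 F2835
G1 X52.47 Y32.22 F2835
G1 X80.94 Y59.29 F2835
G1 X108.01 Y30.82 F2835
M5
G0 X0.00 Y0.00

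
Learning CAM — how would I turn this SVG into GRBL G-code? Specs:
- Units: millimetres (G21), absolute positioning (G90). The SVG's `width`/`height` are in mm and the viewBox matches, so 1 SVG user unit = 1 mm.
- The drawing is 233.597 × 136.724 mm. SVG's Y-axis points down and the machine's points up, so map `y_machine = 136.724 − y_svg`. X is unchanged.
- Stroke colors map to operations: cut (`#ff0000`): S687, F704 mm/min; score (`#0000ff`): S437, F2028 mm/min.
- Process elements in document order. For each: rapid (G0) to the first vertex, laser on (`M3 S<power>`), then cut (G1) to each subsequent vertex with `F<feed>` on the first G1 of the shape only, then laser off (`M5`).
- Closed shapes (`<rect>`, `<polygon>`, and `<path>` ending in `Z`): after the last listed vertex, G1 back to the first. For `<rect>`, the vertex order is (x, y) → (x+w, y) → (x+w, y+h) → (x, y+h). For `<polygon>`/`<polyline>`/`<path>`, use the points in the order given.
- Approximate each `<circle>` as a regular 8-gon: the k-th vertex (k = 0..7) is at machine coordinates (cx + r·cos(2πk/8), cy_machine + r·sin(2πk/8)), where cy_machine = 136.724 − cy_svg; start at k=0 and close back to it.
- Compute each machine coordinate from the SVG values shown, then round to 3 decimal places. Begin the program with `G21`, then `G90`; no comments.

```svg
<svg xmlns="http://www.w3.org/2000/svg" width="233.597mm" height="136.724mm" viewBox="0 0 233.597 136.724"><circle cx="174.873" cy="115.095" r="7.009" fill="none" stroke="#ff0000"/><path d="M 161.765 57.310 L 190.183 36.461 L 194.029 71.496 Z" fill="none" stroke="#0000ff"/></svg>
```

G21
G90
G0 X181.882 Y21.629
M3 S687
G1 X179.829 Y26.585 F704
G1 X174.873 Y28.638
G1 X169.917 Y26.585
G1 X167.864 Y21.629
G1 X169.917 Y16.673
G1 X174.873 Y14.620
G1 X179.829 Y16.673
G1 X181.882 Y21.629
M5
G0 X161.765 Y79.414
M3 S437
G1 X190.183 Y100.263 F2028
G1 X194.029 Y65.228
G1 X161.765 Y79.414
M5

viewBox `0 0 233.597 136.724` with mm width/height → 1 unit = 1 mm. Flip: y_m = 136.724 − y_svg.

**Shape 1** — `<circle>` circle, stroke `#ff0000` → cut (S687, F704). Machine vertices: (181.882,21.629) → (179.829,26.585) → (174.873,28.638) → (169.917,26.585) → (167.864,21.629) → (169.917,16.673) → (174.873,14.620) → (179.829,16.673) → (181.882,21.629). Closed: final G1 returns to the first vertex.

**Shape 2** — `<path>` regular polygon, stroke `#0000ff` → score (S437, F2028). Machine vertices: (161.765,79.414) → (190.183,100.263) → (194.029,65.228) → (161.765,79.414). Closed: final G1 returns to the first vertex.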